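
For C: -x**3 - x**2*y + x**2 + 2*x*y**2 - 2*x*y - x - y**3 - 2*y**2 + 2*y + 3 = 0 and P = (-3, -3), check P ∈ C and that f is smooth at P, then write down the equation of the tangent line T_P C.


Tangent line at P: -28*x + 20*y - 24 = 0.

Step 1: f(-3, -3) = 0, so P lies on C.
Step 2: partial derivatives
  f_x(x, y) = -3*x**2 - 2*x*y + 2*x + 2*y**2 - 2*y - 1, f_y(x, y) = -x**2 + 4*x*y - 2*x - 3*y**2 - 4*y + 2.
  f_x(P) = -28, f_y(P) = 20 (gradient nonzero, so P is smooth).
Step 3: tangent line at P: -28·(x − -3) + 20·(y − -3) = 0.
Expanding: -28*x + 20*y - 24 = 0.


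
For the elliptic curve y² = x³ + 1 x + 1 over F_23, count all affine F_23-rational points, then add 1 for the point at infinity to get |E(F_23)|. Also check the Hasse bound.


Affine points = {(0, 1), (0, 22), (1, 7), (1, 16), (3, 10), (3, 13), (4, 0), (5, 4), (5, 19), (6, 4), (6, 19), (7, 11), (7, 12), (9, 7), (9, 16), (11, 3), (11, 20), (12, 4), (12, 19), (13, 7), (13, 16), (17, 3), (17, 20), (18, 3), (18, 20), (19, 5), (19, 18)}; affine count = 27; |E(F_23)| = 28.

Discriminant check: Δ ∝ 4a³ + 27b² = 4·1³ + 27·1² = 4·1 + 27·1 ≡ 8 (mod 23). Nonzero ⇒ E is nonsingular.
For each x ∈ F_23, compute rhs = x³ + 1·x + 1 mod 23, then count y ∈ F_23 with y² ≡ rhs.
  x = 0: rhs = 1, matching y values: 1, 22 (2 points).
  x = 1: rhs = 3, matching y values: 7, 16 (2 points).
  x = 2: rhs = 11, matching y values: none (0 points).
  x = 3: rhs = 8, matching y values: 10, 13 (2 points).
  x = 4: rhs = 0, matching y values: 0 (1 points).
  x = 5: rhs = 16, matching y values: 4, 19 (2 points).
  x = 6: rhs = 16, matching y values: 4, 19 (2 points).
  x = 7: rhs = 6, matching y values: 11, 12 (2 points).
  x = 8: rhs = 15, matching y values: none (0 points).
  x = 9: rhs = 3, matching y values: 7, 16 (2 points).
  x = 10: rhs = 22, matching y values: none (0 points).
  x = 11: rhs = 9, matching y values: 3, 20 (2 points).
  x = 12: rhs = 16, matching y values: 4, 19 (2 points).
  x = 13: rhs = 3, matching y values: 7, 16 (2 points).
  x = 14: rhs = 22, matching y values: none (0 points).
  x = 15: rhs = 10, matching y values: none (0 points).
  x = 16: rhs = 19, matching y values: none (0 points).
  x = 17: rhs = 9, matching y values: 3, 20 (2 points).
  x = 18: rhs = 9, matching y values: 3, 20 (2 points).
  x = 19: rhs = 2, matching y values: 5, 18 (2 points).
  x = 20: rhs = 17, matching y values: none (0 points).
  x = 21: rhs = 14, matching y values: none (0 points).
  x = 22: rhs = 22, matching y values: none (0 points).
Total affine count: 27.
Full point count |E(F_23)| = 27 + 1 = 28.
Hasse bound: |28 − (23+1)| = |4| = 4 ≤ 2√23 ≈ 9.5917 ✓.


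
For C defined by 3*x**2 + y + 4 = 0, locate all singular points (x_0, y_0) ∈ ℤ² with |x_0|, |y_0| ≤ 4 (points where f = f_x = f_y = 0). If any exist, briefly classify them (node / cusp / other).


No singular points in the scanned grid; C is smooth there.

Compute partial derivatives:
  f_x = 6*x.
  f_y = 1.
f_y = 1 is a nonzero constant, so f_y never vanishes: no point (x, y) can satisfy f = f_x = f_y = 0. In particular no (x, y) ∈ {−4, ..., 4}² is singular; the curve is smooth.


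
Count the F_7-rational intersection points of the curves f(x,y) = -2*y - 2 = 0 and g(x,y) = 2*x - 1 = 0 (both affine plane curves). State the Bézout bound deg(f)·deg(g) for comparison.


Common zeros: {(4, 6)}; count = 1; Bézout bound = 1.

deg(f) = 1, deg(g) = 1, so Bézout bound = 1.
Scan x ∈ F_7. For each x, list the y ∈ F_7 with f(x, y) ≡ 0 and those with g(x, y) ≡ 0 (mod 7); the common zeros in that column are the intersection.
  x = 0: f ≡ 0 at y ∈ {6}; g ≡ 0 at y ∈ ∅; common: ∅.
  x = 1: f ≡ 0 at y ∈ {6}; g ≡ 0 at y ∈ ∅; common: ∅.
  x = 2: f ≡ 0 at y ∈ {6}; g ≡ 0 at y ∈ ∅; common: ∅.
  x = 3: f ≡ 0 at y ∈ {6}; g ≡ 0 at y ∈ ∅; common: ∅.
  x = 4: f ≡ 0 at y ∈ {6}; g ≡ 0 at y ∈ {0, 1, 2, 3, 4, 5, 6}; common: {6}.
  x = 5: f ≡ 0 at y ∈ {6}; g ≡ 0 at y ∈ ∅; common: ∅.
  x = 6: f ≡ 0 at y ∈ {6}; g ≡ 0 at y ∈ ∅; common: ∅.
Collecting: common zeros = {(4, 6)}, so the count is 1.
Comparison with the Bézout bound: 1 ≤ 1 = deg(f)·deg(g), as expected for curves with no common component (the bound is attained).


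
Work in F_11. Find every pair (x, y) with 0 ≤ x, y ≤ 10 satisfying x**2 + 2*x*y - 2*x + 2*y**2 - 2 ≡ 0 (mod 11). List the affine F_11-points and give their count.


Affine F_11-points: {(0, 1), (0, 10), (4, 8), (4, 10), (6, 0), (6, 5), (7, 0), (7, 4), (8, 5), (8, 9), (9, 4), (9, 9)}; count = 12.

For each of the 121 pairs (x, y) ∈ F_11², evaluate f(x, y) mod 11. Record the zeros.
  x = 0: [0↦9, 1↦0, 2↦6, 3↦5, 4↦8, 5↦4, 6↦4, 7↦8, 8↦5, 9↦6, 10↦0]  zeros at y ∈ {1, 10}
  x = 1: [0↦8, 1↦1, 2↦9, 3↦10, 4↦4, 5↦2, 6↦4, 7↦10, 8↦9, 9↦1, 10↦8]  zeros at y ∈ ∅
  x = 2: [0↦9, 1↦4, 2↦3, 3↦6, 4↦2, 5↦2, 6↦6, 7↦3, 8↦4, 9↦9, 10↦7]  zeros at y ∈ ∅
  x = 3: [0↦1, 1↦9, 2↦10, 3↦4, 4↦2, 5↦4, 6↦10, 7↦9, 8↦1, 9↦8, 10↦8]  zeros at y ∈ ∅
  x = 4: [0↦6, 1↦5, 2↦8, 3↦4, 4↦4, 5↦8, 6↦5, 7↦6, 8↦0, 9↦9, 10↦0]  zeros at y ∈ {8, 10}
  x = 5: [0↦2, 1↦3, 2↦8, 3↦6, 4↦8, 5↦3, 6↦2, 7↦5, 8↦1, 9↦1, 10↦5]  zeros at y ∈ ∅
  x = 6: [0↦0, 1↦3, 2↦10, 3↦10, 4↦3, 5↦0, 6↦1, 7↦6, 8↦4, 9↦6, 10↦1]  zeros at y ∈ {0, 5}
  x = 7: [0↦0, 1↦5, 2↦3, 3↦5, 4↦0, 5↦10, 6↦2, 7↦9, 8↦9, 9↦2, 10↦10]  zeros at y ∈ {0, 4}
  x = 8: [0↦2, 1↦9, 2↦9, 3↦2, 4↦10, 5↦0, 6↦5, 7↦3, 8↦5, 9↦0, 10↦10]  zeros at y ∈ {5, 9}
  x = 9: [0↦6, 1↦4, 2↦6, 3↦1, 4↦0, 5↦3, 6↦10, 7↦10, 8↦3, 9↦0, 10↦1]  zeros at y ∈ {4, 9}
  x = 10: [0↦1, 1↦1, 2↦5, 3↦2, 4↦3, 5↦8, 6↦6, 7↦8, 8↦3, 9↦2, 10↦5]  zeros at y ∈ ∅
Collecting zeros: affine points = {(0, 1), (0, 10), (4, 8), (4, 10), (6, 0), (6, 5), (7, 0), (7, 4), (8, 5), (8, 9), (9, 4), (9, 9)}.
Total count |C(F_11)_aff| = 12.


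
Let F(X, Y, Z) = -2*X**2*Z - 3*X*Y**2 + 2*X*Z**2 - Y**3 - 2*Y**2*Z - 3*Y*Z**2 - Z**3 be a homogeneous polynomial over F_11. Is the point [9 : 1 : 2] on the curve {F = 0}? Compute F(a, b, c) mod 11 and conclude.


F(9,1,2) ≡ 4 (mod 11); P is NOT on the curve.

Evaluate F(9, 1, 2) term-by-term (mod 11).
  -2*X**2*Z ↦ -2·81·1·2 = -324
  -3*X*Y**2 ↦ -3·9·1·1 = -27
  2*X*Z**2 ↦ 2·9·1·4 = 72
  -Y**3 ↦ -1·1·1·1 = -1
  -2*Y**2*Z ↦ -2·1·1·2 = -4
  -3*Y*Z**2 ↦ -3·1·1·4 = -12
  -Z**3 ↦ -1·1·1·8 = -8
Sum: F(9, 1, 2) = (-324) + (-27) + (72) + (-1) + (-4) + (-12) + (-8) = -304.
Reducing mod 11: -304 ≡ 4 (mod 11).
Since F(a, b, c) ≡ 4 ≠ 0 (mod 11), P does NOT lie on the curve.


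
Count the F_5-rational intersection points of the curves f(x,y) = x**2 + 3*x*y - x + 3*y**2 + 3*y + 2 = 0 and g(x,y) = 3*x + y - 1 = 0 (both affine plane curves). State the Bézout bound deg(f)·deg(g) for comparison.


Common zeros: ∅; count = 0; Bézout bound = 2.

deg(f) = 2, deg(g) = 1, so Bézout bound = 2.
Scan x ∈ F_5. For each x, list the y ∈ F_5 with f(x, y) ≡ 0 and those with g(x, y) ≡ 0 (mod 5); the common zeros in that column are the intersection.
  x = 0: f ≡ 0 at y ∈ {2}; g ≡ 0 at y ∈ {1}; common: ∅.
  x = 1: f ≡ 0 at y ∈ ∅; g ≡ 0 at y ∈ {3}; common: ∅.
  x = 2: f ≡ 0 at y ∈ ∅; g ≡ 0 at y ∈ {0}; common: ∅.
  x = 3: f ≡ 0 at y ∈ ∅; g ≡ 0 at y ∈ {2}; common: ∅.
  x = 4: f ≡ 0 at y ∈ ∅; g ≡ 0 at y ∈ {4}; common: ∅.
Collecting: common zeros = ∅, so the count is 0.
Comparison with the Bézout bound: 0 ≤ 2 = deg(f)·deg(g), as expected for curves with no common component (the affine F_5-count falls short of the bound because intersections may lie at infinity, over extension fields, or carry multiplicity).


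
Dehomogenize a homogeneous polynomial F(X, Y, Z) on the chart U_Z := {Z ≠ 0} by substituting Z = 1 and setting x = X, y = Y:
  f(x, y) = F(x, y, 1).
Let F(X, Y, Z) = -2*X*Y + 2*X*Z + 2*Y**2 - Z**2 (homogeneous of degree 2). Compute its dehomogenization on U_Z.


f(x, y) = -2*x*y + 2*x + 2*y**2 - 1

On U_Z we set Z = 1. Each monomial c·X^i·Y^j·Z^k in F becomes c·x^i·y^j·1^k = c·x^i·y^j.
Substituting Z = 1: F(X, Y, 1) = -2*x*y + 2*x + 2*y**2 - 1.
Note: deg(f) ≤ deg(F) = 2; strict inequality happens when F is divisible by Z (lost terms).


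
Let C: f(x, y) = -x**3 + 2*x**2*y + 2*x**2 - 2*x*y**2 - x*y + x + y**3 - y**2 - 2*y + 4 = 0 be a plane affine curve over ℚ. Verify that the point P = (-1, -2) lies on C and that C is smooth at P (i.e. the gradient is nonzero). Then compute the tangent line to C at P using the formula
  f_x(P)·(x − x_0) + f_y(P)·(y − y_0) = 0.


Tangent line at P: -4*x + 9*y + 14 = 0.

Step 1: f(-1, -2) = 0, so P lies on C.
Step 2: partial derivatives
  f_x(x, y) = -3*x**2 + 4*x*y + 4*x - 2*y**2 - y + 1, f_y(x, y) = 2*x**2 - 4*x*y - x + 3*y**2 - 2*y - 2.
  f_x(P) = -4, f_y(P) = 9 (gradient nonzero, so P is smooth).
Step 3: tangent line at P: -4·(x − -1) + 9·(y − -2) = 0.
Expanding: -4*x + 9*y + 14 = 0.


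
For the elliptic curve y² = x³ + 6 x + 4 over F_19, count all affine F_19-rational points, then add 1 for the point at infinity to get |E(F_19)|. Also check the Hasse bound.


Affine points = {(0, 2), (0, 17), (1, 7), (1, 12), (2, 9), (2, 10), (3, 7), (3, 12), (4, 4), (4, 15), (5, 8), (5, 11), (6, 3), (6, 16), (7, 3), (7, 16), (10, 0), (14, 1), (14, 18), (15, 7), (15, 12), (16, 4), (16, 15), (18, 4), (18, 15)}; affine count = 25; |E(F_19)| = 26.

Discriminant check: Δ ∝ 4a³ + 27b² = 4·6³ + 27·4² = 4·216 + 27·16 ≡ 4 (mod 19). Nonzero ⇒ E is nonsingular.
For each x ∈ F_19, compute rhs = x³ + 6·x + 4 mod 19, then count y ∈ F_19 with y² ≡ rhs.
  x = 0: rhs = 4, matching y values: 2, 17 (2 points).
  x = 1: rhs = 11, matching y values: 7, 12 (2 points).
  x = 2: rhs = 5, matching y values: 9, 10 (2 points).
  x = 3: rhs = 11, matching y values: 7, 12 (2 points).
  x = 4: rhs = 16, matching y values: 4, 15 (2 points).
  x = 5: rhs = 7, matching y values: 8, 11 (2 points).
  x = 6: rhs = 9, matching y values: 3, 16 (2 points).
  x = 7: rhs = 9, matching y values: 3, 16 (2 points).
  x = 8: rhs = 13, matching y values: none (0 points).
  x = 9: rhs = 8, matching y values: none (0 points).
  x = 10: rhs = 0, matching y values: 0 (1 points).
  x = 11: rhs = 14, matching y values: none (0 points).
  x = 12: rhs = 18, matching y values: none (0 points).
  x = 13: rhs = 18, matching y values: none (0 points).
  x = 14: rhs = 1, matching y values: 1, 18 (2 points).
  x = 15: rhs = 11, matching y values: 7, 12 (2 points).
  x = 16: rhs = 16, matching y values: 4, 15 (2 points).
  x = 17: rhs = 3, matching y values: none (0 points).
  x = 18: rhs = 16, matching y values: 4, 15 (2 points).
Total affine count: 25.
Full point count |E(F_19)| = 25 + 1 = 26.
Hasse bound: |26 − (19+1)| = |6| = 6 ≤ 2√19 ≈ 8.7178 ✓.


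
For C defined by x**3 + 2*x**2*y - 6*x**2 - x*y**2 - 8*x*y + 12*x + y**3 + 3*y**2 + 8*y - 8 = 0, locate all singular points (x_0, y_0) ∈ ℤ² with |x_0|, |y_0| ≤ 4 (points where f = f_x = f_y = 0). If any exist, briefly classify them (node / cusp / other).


Singular points: {(2, 0)}; classification: cusp.

Compute partial derivatives:
  f_x = 3*x**2 + 4*x*y - 12*x - y**2 - 8*y + 12.
  f_y = 2*x**2 - 2*x*y - 8*x + 3*y**2 + 6*y + 8.
Scan x_0 ∈ {−4, ..., 4}. For each x_0, f_y(x_0, y) is a polynomial in y; find its integer roots y ∈ {−4, ..., 4}, then test f_x and f at those candidates.
  x = -4: f_y(-4, y) = 3*y**2 + 14*y + 72; no integer root y with |y| ≤ 4.
  x = -3: f_y(-3, y) = 3*y**2 + 12*y + 50; no integer root y with |y| ≤ 4.
  x = -2: f_y(-2, y) = 3*y**2 + 10*y + 32; no integer root y with |y| ≤ 4.
  x = -1: f_y(-1, y) = 3*y**2 + 8*y + 18; no integer root y with |y| ≤ 4.
  x = 0: f_y(0, y) = 3*y**2 + 6*y + 8; no integer root y with |y| ≤ 4.
  x = 1: f_y(1, y) = 3*y**2 + 4*y + 2; no integer root y with |y| ≤ 4.
  x = 2: f_y(2, y) = 3*y**2 + 2*y; vanishes at y ∈ {0}. (2, 0): f_x = 0, f = 0 — SINGULAR.
  x = 3: f_y(3, y) = 3*y**2 + 2; no integer root y with |y| ≤ 4.
  x = 4: f_y(4, y) = 3*y**2 - 2*y + 8; no integer root y with |y| ≤ 4.
Only singular point on the grid: (2, 0).
Classify: substitute x = 2 + u, y = 0 + v and expand: f = u**3 + 2*u**2*v - u*v**2 + v**3 + v**2.
No constant or linear terms (consistent with a singular point). Quadratic part: v**2. Cubic part: u**3 + 2*u**2*v - u*v**2 + v**3.
The quadratic part v**2 is a perfect square, so there is a single (double) tangent line v = 0, i.e. y = 0. Restricting the cubic part to that line (v = 0) leaves u**3 ≠ 0, so f is not divisible by v and the branch is v² ≈ -u**3 to lowest order — this is a cusp.
Classification: cusp.


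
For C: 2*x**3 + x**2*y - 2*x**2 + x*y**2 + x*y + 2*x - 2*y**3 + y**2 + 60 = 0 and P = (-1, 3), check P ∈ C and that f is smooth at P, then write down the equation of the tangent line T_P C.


Tangent line at P: 18*x - 54*y + 180 = 0.

Step 1: f(-1, 3) = 0, so P lies on C.
Step 2: partial derivatives
  f_x(x, y) = 6*x**2 + 2*x*y - 4*x + y**2 + y + 2, f_y(x, y) = x**2 + 2*x*y + x - 6*y**2 + 2*y.
  f_x(P) = 18, f_y(P) = -54 (gradient nonzero, so P is smooth).
Step 3: tangent line at P: 18·(x − -1) + -54·(y − 3) = 0.
Expanding: 18*x - 54*y + 180 = 0.


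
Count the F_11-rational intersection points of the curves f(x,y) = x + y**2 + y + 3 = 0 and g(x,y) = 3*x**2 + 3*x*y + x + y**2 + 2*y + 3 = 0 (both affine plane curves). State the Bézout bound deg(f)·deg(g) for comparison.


Common zeros: ∅; count = 0; Bézout bound = 4.

deg(f) = 2, deg(g) = 2, so Bézout bound = 4.
Scan x ∈ F_11. For each x, list the y ∈ F_11 with f(x, y) ≡ 0 and those with g(x, y) ≡ 0 (mod 11); the common zeros in that column are the intersection.
  x = 0: f ≡ 0 at y ∈ {5}; g ≡ 0 at y ∈ {2, 7}; common: ∅.
  x = 1: f ≡ 0 at y ∈ ∅; g ≡ 0 at y ∈ ∅; common: ∅.
  x = 2: f ≡ 0 at y ∈ {2, 8}; g ≡ 0 at y ∈ ∅; common: ∅.
  x = 3: f ≡ 0 at y ∈ ∅; g ≡ 0 at y ∈ {0}; common: ∅.
  x = 4: f ≡ 0 at y ∈ ∅; g ≡ 0 at y ∈ {0, 8}; common: ∅.
  x = 5: f ≡ 0 at y ∈ ∅; g ≡ 0 at y ∈ {2, 3}; common: ∅.
  x = 6: f ≡ 0 at y ∈ {1, 9}; g ≡ 0 at y ∈ {5, 8}; common: ∅.
  x = 7: f ≡ 0 at y ∈ {3, 7}; g ≡ 0 at y ∈ {5}; common: ∅.
  x = 8: f ≡ 0 at y ∈ {0, 10}; g ≡ 0 at y ∈ ∅; common: ∅.
  x = 9: f ≡ 0 at y ∈ ∅; g ≡ 0 at y ∈ ∅; common: ∅.
  x = 10: f ≡ 0 at y ∈ {4, 6}; g ≡ 0 at y ∈ {3, 9}; common: ∅.
Collecting: common zeros = ∅, so the count is 0.
Comparison with the Bézout bound: 0 ≤ 4 = deg(f)·deg(g), as expected for curves with no common component (the affine F_11-count falls short of the bound because intersections may lie at infinity, over extension fields, or carry multiplicity).


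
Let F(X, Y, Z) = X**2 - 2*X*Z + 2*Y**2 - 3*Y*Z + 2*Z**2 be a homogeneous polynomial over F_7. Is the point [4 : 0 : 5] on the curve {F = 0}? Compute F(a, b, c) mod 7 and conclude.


F(4,0,5) ≡ 5 (mod 7); P is NOT on the curve.

Evaluate F(4, 0, 5) term-by-term (mod 7).
  X**2 ↦ 1·16·1·1 = 16
  -2*X*Z ↦ -2·4·1·5 = -40
  2*Y**2 ↦ 2·1·0·1 = 0
  -3*Y*Z ↦ -3·1·0·5 = 0
  2*Z**2 ↦ 2·1·1·25 = 50
Sum: F(4, 0, 5) = (16) + (-40) + (0) + (0) + (50) = 26.
Reducing mod 7: 26 ≡ 5 (mod 7).
Since F(a, b, c) ≡ 5 ≠ 0 (mod 7), P does NOT lie on the curve.


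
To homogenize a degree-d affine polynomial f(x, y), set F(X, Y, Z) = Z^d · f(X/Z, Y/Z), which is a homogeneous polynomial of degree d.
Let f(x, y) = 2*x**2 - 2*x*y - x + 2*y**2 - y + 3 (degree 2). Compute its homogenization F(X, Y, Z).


F(X, Y, Z) = 2*X**2 - 2*X*Y - X*Z + 2*Y**2 - Y*Z + 3*Z**2

deg(f) = 2.
Substitute x = X/Z, y = Y/Z into f, then multiply by Z^2.
  monomial 2·x^2·y^0 ↦ 2·X^2·Y^0·Z^0.
  monomial -2·x^1·y^1 ↦ -2·X^1·Y^1·Z^0.
  monomial -1·x^1·y^0 ↦ -1·X^1·Y^0·Z^1.
  monomial 2·x^0·y^2 ↦ 2·X^0·Y^2·Z^0.
  monomial -1·x^0·y^1 ↦ -1·X^0·Y^1·Z^1.
  monomial 3·x^0·y^0 ↦ 3·X^0·Y^0·Z^2.
Collecting: F(X, Y, Z) = 2*X**2 - 2*X*Y - X*Z + 2*Y**2 - Y*Z + 3*Z**2.


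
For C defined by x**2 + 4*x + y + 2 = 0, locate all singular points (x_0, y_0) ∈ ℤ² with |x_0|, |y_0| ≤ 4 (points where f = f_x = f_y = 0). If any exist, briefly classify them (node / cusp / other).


No singular points in the scanned grid; C is smooth there.

Compute partial derivatives:
  f_x = 2*x + 4.
  f_y = 1.
f_y = 1 is a nonzero constant, so f_y never vanishes: no point (x, y) can satisfy f = f_x = f_y = 0. In particular no (x, y) ∈ {−4, ..., 4}² is singular; the curve is smooth.


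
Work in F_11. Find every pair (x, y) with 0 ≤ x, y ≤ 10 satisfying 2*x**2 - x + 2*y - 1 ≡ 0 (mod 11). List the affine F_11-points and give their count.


Affine F_11-points: {(0, 6), (1, 0), (2, 3), (3, 4), (4, 3), (5, 0), (6, 6), (7, 10), (8, 1), (9, 1), (10, 10)}; count = 11.

For each of the 121 pairs (x, y) ∈ F_11², evaluate f(x, y) mod 11. Record the zeros.
  x = 0: [0↦10, 1↦1, 2↦3, 3↦5, 4↦7, 5↦9, 6↦0, 7↦2, 8↦4, 9↦6, 10↦8]  zeros at y ∈ {6}
  x = 1: [0↦0, 1↦2, 2↦4, 3↦6, 4↦8, 5↦10, 6↦1, 7↦3, 8↦5, 9↦7, 10↦9]  zeros at y ∈ {0}
  x = 2: [0↦5, 1↦7, 2↦9, 3↦0, 4↦2, 5↦4, 6↦6, 7↦8, 8↦10, 9↦1, 10↦3]  zeros at y ∈ {3}
  x = 3: [0↦3, 1↦5, 2↦7, 3↦9, 4↦0, 5↦2, 6↦4, 7↦6, 8↦8, 9↦10, 10↦1]  zeros at y ∈ {4}
  x = 4: [0↦5, 1↦7, 2↦9, 3↦0, 4↦2, 5↦4, 6↦6, 7↦8, 8↦10, 9↦1, 10↦3]  zeros at y ∈ {3}
  x = 5: [0↦0, 1↦2, 2↦4, 3↦6, 4↦8, 5↦10, 6↦1, 7↦3, 8↦5, 9↦7, 10↦9]  zeros at y ∈ {0}
  x = 6: [0↦10, 1↦1, 2↦3, 3↦5, 4↦7, 5↦9, 6↦0, 7↦2, 8↦4, 9↦6, 10↦8]  zeros at y ∈ {6}
  x = 7: [0↦2, 1↦4, 2↦6, 3↦8, 4↦10, 5↦1, 6↦3, 7↦5, 8↦7, 9↦9, 10↦0]  zeros at y ∈ {10}
  x = 8: [0↦9, 1↦0, 2↦2, 3↦4, 4↦6, 5↦8, 6↦10, 7↦1, 8↦3, 9↦5, 10↦7]  zeros at y ∈ {1}
  x = 9: [0↦9, 1↦0, 2↦2, 3↦4, 4↦6, 5↦8, 6↦10, 7↦1, 8↦3, 9↦5, 10↦7]  zeros at y ∈ {1}
  x = 10: [0↦2, 1↦4, 2↦6, 3↦8, 4↦10, 5↦1, 6↦3, 7↦5, 8↦7, 9↦9, 10↦0]  zeros at y ∈ {10}
Collecting zeros: affine points = {(0, 6), (1, 0), (2, 3), (3, 4), (4, 3), (5, 0), (6, 6), (7, 10), (8, 1), (9, 1), (10, 10)}.
Total count |C(F_11)_aff| = 11.


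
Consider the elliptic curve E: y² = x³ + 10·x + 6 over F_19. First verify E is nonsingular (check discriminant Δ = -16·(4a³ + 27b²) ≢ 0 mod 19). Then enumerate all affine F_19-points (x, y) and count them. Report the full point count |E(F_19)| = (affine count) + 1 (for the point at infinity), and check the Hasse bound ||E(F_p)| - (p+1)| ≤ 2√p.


Affine points = {(0, 5), (0, 14), (1, 6), (1, 13), (3, 5), (3, 14), (6, 4), (6, 15), (7, 1), (7, 18), (8, 3), (8, 16), (10, 2), (10, 17), (12, 7), (12, 12), (15, 4), (15, 15), (16, 5), (16, 14), (17, 4), (17, 15)}; affine count = 22; |E(F_19)| = 23.

Discriminant check: Δ ∝ 4a³ + 27b² = 4·10³ + 27·6² = 4·1000 + 27·36 ≡ 13 (mod 19). Nonzero ⇒ E is nonsingular.
For each x ∈ F_19, compute rhs = x³ + 10·x + 6 mod 19, then count y ∈ F_19 with y² ≡ rhs.
  x = 0: rhs = 6, matching y values: 5, 14 (2 points).
  x = 1: rhs = 17, matching y values: 6, 13 (2 points).
  x = 2: rhs = 15, matching y values: none (0 points).
  x = 3: rhs = 6, matching y values: 5, 14 (2 points).
  x = 4: rhs = 15, matching y values: none (0 points).
  x = 5: rhs = 10, matching y values: none (0 points).
  x = 6: rhs = 16, matching y values: 4, 15 (2 points).
  x = 7: rhs = 1, matching y values: 1, 18 (2 points).
  x = 8: rhs = 9, matching y values: 3, 16 (2 points).
  x = 9: rhs = 8, matching y values: none (0 points).
  x = 10: rhs = 4, matching y values: 2, 17 (2 points).
  x = 11: rhs = 3, matching y values: none (0 points).
  x = 12: rhs = 11, matching y values: 7, 12 (2 points).
  x = 13: rhs = 15, matching y values: none (0 points).
  x = 14: rhs = 2, matching y values: none (0 points).
  x = 15: rhs = 16, matching y values: 4, 15 (2 points).
  x = 16: rhs = 6, matching y values: 5, 14 (2 points).
  x = 17: rhs = 16, matching y values: 4, 15 (2 points).
  x = 18: rhs = 14, matching y values: none (0 points).
Total affine count: 22.
Full point count |E(F_19)| = 22 + 1 = 23.
Hasse bound: |23 − (19+1)| = |3| = 3 ≤ 2√19 ≈ 8.7178 ✓.


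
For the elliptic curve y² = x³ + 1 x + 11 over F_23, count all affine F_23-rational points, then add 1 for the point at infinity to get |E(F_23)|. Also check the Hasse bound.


Affine points = {(1, 6), (1, 17), (3, 8), (3, 15), (5, 7), (5, 16), (6, 7), (6, 16), (7, 4), (7, 19), (8, 5), (8, 18), (9, 6), (9, 17), (10, 3), (10, 20), (12, 7), (12, 16), (13, 6), (13, 17), (14, 3), (14, 20), (16, 11), (16, 12), (19, 9), (19, 14), (20, 2), (20, 21), (21, 1), (21, 22), (22, 3), (22, 20)}; affine count = 32; |E(F_23)| = 33.

Discriminant check: Δ ∝ 4a³ + 27b² = 4·1³ + 27·11² = 4·1 + 27·121 ≡ 5 (mod 23). Nonzero ⇒ E is nonsingular.
For each x ∈ F_23, compute rhs = x³ + 1·x + 11 mod 23, then count y ∈ F_23 with y² ≡ rhs.
  x = 0: rhs = 11, matching y values: none (0 points).
  x = 1: rhs = 13, matching y values: 6, 17 (2 points).
  x = 2: rhs = 21, matching y values: none (0 points).
  x = 3: rhs = 18, matching y values: 8, 15 (2 points).
  x = 4: rhs = 10, matching y values: none (0 points).
  x = 5: rhs = 3, matching y values: 7, 16 (2 points).
  x = 6: rhs = 3, matching y values: 7, 16 (2 points).
  x = 7: rhs = 16, matching y values: 4, 19 (2 points).
  x = 8: rhs = 2, matching y values: 5, 18 (2 points).
  x = 9: rhs = 13, matching y values: 6, 17 (2 points).
  x = 10: rhs = 9, matching y values: 3, 20 (2 points).
  x = 11: rhs = 19, matching y values: none (0 points).
  x = 12: rhs = 3, matching y values: 7, 16 (2 points).
  x = 13: rhs = 13, matching y values: 6, 17 (2 points).
  x = 14: rhs = 9, matching y values: 3, 20 (2 points).
  x = 15: rhs = 20, matching y values: none (0 points).
  x = 16: rhs = 6, matching y values: 11, 12 (2 points).
  x = 17: rhs = 19, matching y values: none (0 points).
  x = 18: rhs = 19, matching y values: none (0 points).
  x = 19: rhs = 12, matching y values: 9, 14 (2 points).
  x = 20: rhs = 4, matching y values: 2, 21 (2 points).
  x = 21: rhs = 1, matching y values: 1, 22 (2 points).
  x = 22: rhs = 9, matching y values: 3, 20 (2 points).
Total affine count: 32.
Full point count |E(F_23)| = 32 + 1 = 33.
Hasse bound: |33 − (23+1)| = |9| = 9 ≤ 2√23 ≈ 9.5917 ✓.


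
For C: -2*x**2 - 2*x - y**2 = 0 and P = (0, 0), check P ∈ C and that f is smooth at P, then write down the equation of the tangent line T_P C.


Tangent line at P: -2*x = 0.

Step 1: f(0, 0) = 0, so P lies on C.
Step 2: partial derivatives
  f_x(x, y) = -4*x - 2, f_y(x, y) = -2*y.
  f_x(P) = -2, f_y(P) = 0 (gradient nonzero, so P is smooth).
Step 3: tangent line at P: -2·(x − 0) + 0·(y − 0) = 0.
Expanding: -2*x = 0.


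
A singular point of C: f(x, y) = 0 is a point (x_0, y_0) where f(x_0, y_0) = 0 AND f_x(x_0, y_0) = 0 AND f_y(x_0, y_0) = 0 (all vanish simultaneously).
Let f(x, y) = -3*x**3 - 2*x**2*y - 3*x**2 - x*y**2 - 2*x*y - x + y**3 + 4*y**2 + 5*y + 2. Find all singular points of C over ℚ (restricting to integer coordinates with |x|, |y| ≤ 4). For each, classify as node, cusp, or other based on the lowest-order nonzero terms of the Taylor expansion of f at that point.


Singular points: {(0, -1)}; classification: node.

Compute partial derivatives:
  f_x = -9*x**2 - 4*x*y - 6*x - y**2 - 2*y - 1.
  f_y = -2*x**2 - 2*x*y - 2*x + 3*y**2 + 8*y + 5.
Scan x_0 ∈ {−4, ..., 4}. For each x_0, f_y(x_0, y) is a polynomial in y; find its integer roots y ∈ {−4, ..., 4}, then test f_x and f at those candidates.
  x = -4: f_y(-4, y) = 3*y**2 + 16*y - 19; vanishes at y ∈ {1}. (-4, 1): f_x = -108 ≠ 0.
  x = -3: f_y(-3, y) = 3*y**2 + 14*y - 7; no integer root y with |y| ≤ 4.
  x = -2: f_y(-2, y) = 3*y**2 + 12*y + 1; no integer root y with |y| ≤ 4.
  x = -1: f_y(-1, y) = 3*y**2 + 10*y + 5; no integer root y with |y| ≤ 4.
  x = 0: f_y(0, y) = 3*y**2 + 8*y + 5; vanishes at y ∈ {-1}. (0, -1): f_x = 0, f = 0 — SINGULAR.
  x = 1: f_y(1, y) = 3*y**2 + 6*y + 1; no integer root y with |y| ≤ 4.
  x = 2: f_y(2, y) = 3*y**2 + 4*y - 7; vanishes at y ∈ {1}. (2, 1): f_x = -60 ≠ 0.
  x = 3: f_y(3, y) = 3*y**2 + 2*y - 19; no integer root y with |y| ≤ 4.
  x = 4: f_y(4, y) = 3*y**2 - 35; no integer root y with |y| ≤ 4.
Only singular point on the grid: (0, -1).
Classify: substitute x = 0 + u, y = -1 + v and expand: f = -3*u**3 - 2*u**2*v - u**2 - u*v**2 + v**3 + v**2.
No constant or linear terms (consistent with a singular point). Quadratic part: -u**2 + v**2. Cubic part: -3*u**3 - 2*u**2*v - u*v**2 + v**3.
The quadratic part v**2 - u**2 = (v − u)(v + u) splits into two distinct linear factors, so there are two distinct tangent lines y − -1 = ±(x − 0) — this is a node (ordinary double point).
Classification: node.


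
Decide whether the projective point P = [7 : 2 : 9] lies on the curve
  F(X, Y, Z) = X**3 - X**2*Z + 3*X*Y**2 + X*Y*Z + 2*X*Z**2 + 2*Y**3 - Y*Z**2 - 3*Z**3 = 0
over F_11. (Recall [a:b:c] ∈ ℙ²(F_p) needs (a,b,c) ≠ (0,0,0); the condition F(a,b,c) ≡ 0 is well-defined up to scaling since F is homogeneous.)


F(7,2,9) ≡ 2 (mod 11); P is NOT on the curve.

Evaluate F(7, 2, 9) term-by-term (mod 11).
  X**3 ↦ 1·343·1·1 = 343
  -X**2*Z ↦ -1·49·1·9 = -441
  3*X*Y**2 ↦ 3·7·4·1 = 84
  X*Y*Z ↦ 1·7·2·9 = 126
  2*X*Z**2 ↦ 2·7·1·81 = 1134
  2*Y**3 ↦ 2·1·8·1 = 16
  -Y*Z**2 ↦ -1·1·2·81 = -162
  -3*Z**3 ↦ -3·1·1·729 = -2187
Sum: F(7, 2, 9) = (343) + (-441) + (84) + (126) + (1134) + (16) + (-162) + (-2187) = -1087.
Reducing mod 11: -1087 ≡ 2 (mod 11).
Since F(a, b, c) ≡ 2 ≠ 0 (mod 11), P does NOT lie on the curve.


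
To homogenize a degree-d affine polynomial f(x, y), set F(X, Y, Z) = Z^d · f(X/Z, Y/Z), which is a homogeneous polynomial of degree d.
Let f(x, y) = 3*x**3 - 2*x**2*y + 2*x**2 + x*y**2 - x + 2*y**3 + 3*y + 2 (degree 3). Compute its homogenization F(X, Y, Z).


F(X, Y, Z) = 3*X**3 - 2*X**2*Y + 2*X**2*Z + X*Y**2 - X*Z**2 + 2*Y**3 + 3*Y*Z**2 + 2*Z**3

deg(f) = 3.
Substitute x = X/Z, y = Y/Z into f, then multiply by Z^3.
  monomial 3·x^3·y^0 ↦ 3·X^3·Y^0·Z^0.
  monomial -2·x^2·y^1 ↦ -2·X^2·Y^1·Z^0.
  monomial 2·x^2·y^0 ↦ 2·X^2·Y^0·Z^1.
  monomial 1·x^1·y^2 ↦ 1·X^1·Y^2·Z^0.
  monomial -1·x^1·y^0 ↦ -1·X^1·Y^0·Z^2.
  monomial 2·x^0·y^3 ↦ 2·X^0·Y^3·Z^0.
  monomial 3·x^0·y^1 ↦ 3·X^0·Y^1·Z^2.
  monomial 2·x^0·y^0 ↦ 2·X^0·Y^0·Z^3.
Collecting: F(X, Y, Z) = 3*X**3 - 2*X**2*Y + 2*X**2*Z + X*Y**2 - X*Z**2 + 2*Y**3 + 3*Y*Z**2 + 2*Z**3.


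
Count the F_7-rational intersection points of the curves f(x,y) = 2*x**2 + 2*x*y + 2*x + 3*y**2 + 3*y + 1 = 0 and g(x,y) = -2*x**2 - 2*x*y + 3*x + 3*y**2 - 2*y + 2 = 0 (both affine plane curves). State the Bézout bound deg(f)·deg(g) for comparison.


Common zeros: {(5, 1)}; count = 1; Bézout bound = 4.

deg(f) = 2, deg(g) = 2, so Bézout bound = 4.
Scan x ∈ F_7. For each x, list the y ∈ F_7 with f(x, y) ≡ 0 and those with g(x, y) ≡ 0 (mod 7); the common zeros in that column are the intersection.
  x = 0: f ≡ 0 at y ∈ {1, 5}; g ≡ 0 at y ∈ {4, 6}; common: ∅.
  x = 1: f ≡ 0 at y ∈ {5}; g ≡ 0 at y ∈ {2, 4}; common: ∅.
  x = 2: f ≡ 0 at y ∈ ∅; g ≡ 0 at y ∈ {0, 2}; common: ∅.
  x = 3: f ≡ 0 at y ∈ ∅; g ≡ 0 at y ∈ {0, 5}; common: ∅.
  x = 4: f ≡ 0 at y ∈ {4}; g ≡ 0 at y ∈ {3, 5}; common: ∅.
  x = 5: f ≡ 0 at y ∈ {1, 4}; g ≡ 0 at y ∈ {1, 3}; common: {1}.
  x = 6: f ≡ 0 at y ∈ ∅; g ≡ 0 at y ∈ {1, 6}; common: ∅.
Collecting: common zeros = {(5, 1)}, so the count is 1.
Comparison with the Bézout bound: 1 ≤ 4 = deg(f)·deg(g), as expected for curves with no common component (the affine F_7-count falls short of the bound because intersections may lie at infinity, over extension fields, or carry multiplicity).


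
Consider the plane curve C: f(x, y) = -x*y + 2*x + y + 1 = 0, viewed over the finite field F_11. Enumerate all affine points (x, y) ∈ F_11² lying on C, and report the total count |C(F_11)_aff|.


Affine F_11-points: {(0, 10), (2, 5), (3, 9), (4, 3), (5, 0), (6, 7), (7, 8), (8, 4), (9, 1), (10, 6)}; count = 10.

For each of the 121 pairs (x, y) ∈ F_11², evaluate f(x, y) mod 11. Record the zeros.
  x = 0: [0↦1, 1↦2, 2↦3, 3↦4, 4↦5, 5↦6, 6↦7, 7↦8, 8↦9, 9↦10, 10↦0]  zeros at y ∈ {10}
  x = 1: [0↦3, 1↦3, 2↦3, 3↦3, 4↦3, 5↦3, 6↦3, 7↦3, 8↦3, 9↦3, 10↦3]  zeros at y ∈ ∅
  x = 2: [0↦5, 1↦4, 2↦3, 3↦2, 4↦1, 5↦0, 6↦10, 7↦9, 8↦8, 9↦7, 10↦6]  zeros at y ∈ {5}
  x = 3: [0↦7, 1↦5, 2↦3, 3↦1, 4↦10, 5↦8, 6↦6, 7↦4, 8↦2, 9↦0, 10↦9]  zeros at y ∈ {9}
  x = 4: [0↦9, 1↦6, 2↦3, 3↦0, 4↦8, 5↦5, 6↦2, 7↦10, 8↦7, 9↦4, 10↦1]  zeros at y ∈ {3}
  x = 5: [0↦0, 1↦7, 2↦3, 3↦10, 4↦6, 5↦2, 6↦9, 7↦5, 8↦1, 9↦8, 10↦4]  zeros at y ∈ {0}
  x = 6: [0↦2, 1↦8, 2↦3, 3↦9, 4↦4, 5↦10, 6↦5, 7↦0, 8↦6, 9↦1, 10↦7]  zeros at y ∈ {7}
  x = 7: [0↦4, 1↦9, 2↦3, 3↦8, 4↦2, 5↦7, 6↦1, 7↦6, 8↦0, 9↦5, 10↦10]  zeros at y ∈ {8}
  x = 8: [0↦6, 1↦10, 2↦3, 3↦7, 4↦0, 5↦4, 6↦8, 7↦1, 8↦5, 9↦9, 10↦2]  zeros at y ∈ {4}
  x = 9: [0↦8, 1↦0, 2↦3, 3↦6, 4↦9, 5↦1, 6↦4, 7↦7, 8↦10, 9↦2, 10↦5]  zeros at y ∈ {1}
  x = 10: [0↦10, 1↦1, 2↦3, 3↦5, 4↦7, 5↦9, 6↦0, 7↦2, 8↦4, 9↦6, 10↦8]  zeros at y ∈ {6}
Collecting zeros: affine points = {(0, 10), (2, 5), (3, 9), (4, 3), (5, 0), (6, 7), (7, 8), (8, 4), (9, 1), (10, 6)}.
Total count |C(F_11)_aff| = 10.


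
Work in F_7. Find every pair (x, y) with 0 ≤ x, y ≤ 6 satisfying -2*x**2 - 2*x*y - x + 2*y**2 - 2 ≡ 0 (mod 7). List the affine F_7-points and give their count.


Affine F_7-points: {(0, 1), (0, 6), (1, 3), (1, 5), (2, 1), (4, 5), (4, 6), (6, 3)}; count = 8.

For each of the 49 pairs (x, y) ∈ F_7², evaluate f(x, y) mod 7. Record the zeros.
  x = 0: [0↦5, 1↦0, 2↦6, 3↦2, 4↦2, 5↦6, 6↦0]  zeros at y ∈ {1, 6}
  x = 1: [0↦2, 1↦2, 2↦6, 3↦0, 4↦5, 5↦0, 6↦6]  zeros at y ∈ {3, 5}
  x = 2: [0↦2, 1↦0, 2↦2, 3↦1, 4↦4, 5↦4, 6↦1]  zeros at y ∈ {1}
  x = 3: [0↦5, 1↦1, 2↦1, 3↦5, 4↦6, 5↦4, 6↦6]  zeros at y ∈ ∅
  x = 4: [0↦4, 1↦5, 2↦3, 3↦5, 4↦4, 5↦0, 6↦0]  zeros at y ∈ {5, 6}
  x = 5: [0↦6, 1↦5, 2↦1, 3↦1, 4↦5, 5↦6, 6↦4]  zeros at y ∈ ∅
  x = 6: [0↦4, 1↦1, 2↦2, 3↦0, 4↦2, 5↦1, 6↦4]  zeros at y ∈ {3}
Collecting zeros: affine points = {(0, 1), (0, 6), (1, 3), (1, 5), (2, 1), (4, 5), (4, 6), (6, 3)}.
Total count |C(F_7)_aff| = 8.


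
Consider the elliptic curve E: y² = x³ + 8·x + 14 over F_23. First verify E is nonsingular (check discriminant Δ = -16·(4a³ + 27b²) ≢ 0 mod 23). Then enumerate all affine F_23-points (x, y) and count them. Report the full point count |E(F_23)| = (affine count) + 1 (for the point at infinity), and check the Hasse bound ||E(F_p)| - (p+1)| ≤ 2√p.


Affine points = {(1, 0), (4, 8), (4, 15), (5, 8), (5, 15), (6, 5), (6, 18), (10, 6), (10, 17), (14, 8), (14, 15), (15, 6), (15, 17), (16, 11), (16, 12), (17, 7), (17, 16), (20, 3), (20, 20), (21, 6), (21, 17)}; affine count = 21; |E(F_23)| = 22.

Discriminant check: Δ ∝ 4a³ + 27b² = 4·8³ + 27·14² = 4·512 + 27·196 ≡ 3 (mod 23). Nonzero ⇒ E is nonsingular.
For each x ∈ F_23, compute rhs = x³ + 8·x + 14 mod 23, then count y ∈ F_23 with y² ≡ rhs.
  x = 0: rhs = 14, matching y values: none (0 points).
  x = 1: rhs = 0, matching y values: 0 (1 points).
  x = 2: rhs = 15, matching y values: none (0 points).
  x = 3: rhs = 19, matching y values: none (0 points).
  x = 4: rhs = 18, matching y values: 8, 15 (2 points).
  x = 5: rhs = 18, matching y values: 8, 15 (2 points).
  x = 6: rhs = 2, matching y values: 5, 18 (2 points).
  x = 7: rhs = 22, matching y values: none (0 points).
  x = 8: rhs = 15, matching y values: none (0 points).
  x = 9: rhs = 10, matching y values: none (0 points).
  x = 10: rhs = 13, matching y values: 6, 17 (2 points).
  x = 11: rhs = 7, matching y values: none (0 points).
  x = 12: rhs = 21, matching y values: none (0 points).
  x = 13: rhs = 15, matching y values: none (0 points).
  x = 14: rhs = 18, matching y values: 8, 15 (2 points).
  x = 15: rhs = 13, matching y values: 6, 17 (2 points).
  x = 16: rhs = 6, matching y values: 11, 12 (2 points).
  x = 17: rhs = 3, matching y values: 7, 16 (2 points).
  x = 18: rhs = 10, matching y values: none (0 points).
  x = 19: rhs = 10, matching y values: none (0 points).
  x = 20: rhs = 9, matching y values: 3, 20 (2 points).
  x = 21: rhs = 13, matching y values: 6, 17 (2 points).
  x = 22: rhs = 5, matching y values: none (0 points).
Total affine count: 21.
Full point count |E(F_23)| = 21 + 1 = 22.
Hasse bound: |22 − (23+1)| = |-2| = 2 ≤ 2√23 ≈ 9.5917 ✓.


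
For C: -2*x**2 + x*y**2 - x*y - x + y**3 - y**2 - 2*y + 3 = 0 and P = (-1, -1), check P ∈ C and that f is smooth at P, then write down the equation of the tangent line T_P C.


Tangent line at P: 5*x + 6*y + 11 = 0.

Step 1: f(-1, -1) = 0, so P lies on C.
Step 2: partial derivatives
  f_x(x, y) = -4*x + y**2 - y - 1, f_y(x, y) = 2*x*y - x + 3*y**2 - 2*y - 2.
  f_x(P) = 5, f_y(P) = 6 (gradient nonzero, so P is smooth).
Step 3: tangent line at P: 5·(x − -1) + 6·(y − -1) = 0.
Expanding: 5*x + 6*y + 11 = 0.


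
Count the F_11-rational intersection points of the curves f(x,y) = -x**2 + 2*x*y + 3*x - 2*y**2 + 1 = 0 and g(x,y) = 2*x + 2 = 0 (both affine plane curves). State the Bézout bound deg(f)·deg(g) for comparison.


Common zeros: ∅; count = 0; Bézout bound = 2.

deg(f) = 2, deg(g) = 1, so Bézout bound = 2.
Scan x ∈ F_11. For each x, list the y ∈ F_11 with f(x, y) ≡ 0 and those with g(x, y) ≡ 0 (mod 11); the common zeros in that column are the intersection.
  x = 0: f ≡ 0 at y ∈ ∅; g ≡ 0 at y ∈ ∅; common: ∅.
  x = 1: f ≡ 0 at y ∈ ∅; g ≡ 0 at y ∈ ∅; common: ∅.
  x = 2: f ≡ 0 at y ∈ ∅; g ≡ 0 at y ∈ ∅; common: ∅.
  x = 3: f ≡ 0 at y ∈ {7}; g ≡ 0 at y ∈ ∅; common: ∅.
  x = 4: f ≡ 0 at y ∈ ∅; g ≡ 0 at y ∈ ∅; common: ∅.
  x = 5: f ≡ 0 at y ∈ ∅; g ≡ 0 at y ∈ ∅; common: ∅.
  x = 6: f ≡ 0 at y ∈ ∅; g ≡ 0 at y ∈ ∅; common: ∅.
  x = 7: f ≡ 0 at y ∈ ∅; g ≡ 0 at y ∈ ∅; common: ∅.
  x = 8: f ≡ 0 at y ∈ ∅; g ≡ 0 at y ∈ ∅; common: ∅.
  x = 9: f ≡ 0 at y ∈ ∅; g ≡ 0 at y ∈ ∅; common: ∅.
  x = 10: f ≡ 0 at y ∈ ∅; g ≡ 0 at y ∈ {0, 1, 2, 3, 4, 5, 6, 7, 8, 9, 10}; common: ∅.
Collecting: common zeros = ∅, so the count is 0.
Comparison with the Bézout bound: 0 ≤ 2 = deg(f)·deg(g), as expected for curves with no common component (the affine F_11-count falls short of the bound because intersections may lie at infinity, over extension fields, or carry multiplicity).


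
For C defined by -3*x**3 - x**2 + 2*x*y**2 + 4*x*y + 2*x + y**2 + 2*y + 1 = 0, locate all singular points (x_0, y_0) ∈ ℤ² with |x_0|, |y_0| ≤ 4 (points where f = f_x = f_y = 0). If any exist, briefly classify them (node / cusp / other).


Singular points: {(0, -1)}; classification: node.

Compute partial derivatives:
  f_x = -9*x**2 - 2*x + 2*y**2 + 4*y + 2.
  f_y = 4*x*y + 4*x + 2*y + 2.
Scan x_0 ∈ {−4, ..., 4}. For each x_0, f_y(x_0, y) is a polynomial in y; find its integer roots y ∈ {−4, ..., 4}, then test f_x and f at those candidates.
  x = -4: f_y(-4, y) = -14*y - 14; vanishes at y ∈ {-1}. (-4, -1): f_x = -136 ≠ 0.
  x = -3: f_y(-3, y) = -10*y - 10; vanishes at y ∈ {-1}. (-3, -1): f_x = -75 ≠ 0.
  x = -2: f_y(-2, y) = -6*y - 6; vanishes at y ∈ {-1}. (-2, -1): f_x = -32 ≠ 0.
  x = -1: f_y(-1, y) = -2*y - 2; vanishes at y ∈ {-1}. (-1, -1): f_x = -7 ≠ 0.
  x = 0: f_y(0, y) = 2*y + 2; vanishes at y ∈ {-1}. (0, -1): f_x = 0, f = 0 — SINGULAR.
  x = 1: f_y(1, y) = 6*y + 6; vanishes at y ∈ {-1}. (1, -1): f_x = -11 ≠ 0.
  x = 2: f_y(2, y) = 10*y + 10; vanishes at y ∈ {-1}. (2, -1): f_x = -40 ≠ 0.
  x = 3: f_y(3, y) = 14*y + 14; vanishes at y ∈ {-1}. (3, -1): f_x = -87 ≠ 0.
  x = 4: f_y(4, y) = 18*y + 18; vanishes at y ∈ {-1}. (4, -1): f_x = -152 ≠ 0.
Only singular point on the grid: (0, -1).
Classify: substitute x = 0 + u, y = -1 + v and expand: f = -3*u**3 - u**2 + 2*u*v**2 + v**2.
No constant or linear terms (consistent with a singular point). Quadratic part: -u**2 + v**2. Cubic part: -3*u**3 + 2*u*v**2.
The quadratic part v**2 - u**2 = (v − u)(v + u) splits into two distinct linear factors, so there are two distinct tangent lines y − -1 = ±(x − 0) — this is a node (ordinary double point).
Classification: node.


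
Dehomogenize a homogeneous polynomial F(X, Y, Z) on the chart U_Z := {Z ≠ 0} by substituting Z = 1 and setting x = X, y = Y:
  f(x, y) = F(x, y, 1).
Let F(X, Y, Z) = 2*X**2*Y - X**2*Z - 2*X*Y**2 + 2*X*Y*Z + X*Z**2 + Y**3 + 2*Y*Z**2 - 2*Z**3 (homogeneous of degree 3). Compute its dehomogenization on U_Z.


f(x, y) = 2*x**2*y - x**2 - 2*x*y**2 + 2*x*y + x + y**3 + 2*y - 2

On U_Z we set Z = 1. Each monomial c·X^i·Y^j·Z^k in F becomes c·x^i·y^j·1^k = c·x^i·y^j.
Substituting Z = 1: F(X, Y, 1) = 2*x**2*y - x**2 - 2*x*y**2 + 2*x*y + x + y**3 + 2*y - 2.
Note: deg(f) ≤ deg(F) = 3; strict inequality happens when F is divisible by Z (lost terms).


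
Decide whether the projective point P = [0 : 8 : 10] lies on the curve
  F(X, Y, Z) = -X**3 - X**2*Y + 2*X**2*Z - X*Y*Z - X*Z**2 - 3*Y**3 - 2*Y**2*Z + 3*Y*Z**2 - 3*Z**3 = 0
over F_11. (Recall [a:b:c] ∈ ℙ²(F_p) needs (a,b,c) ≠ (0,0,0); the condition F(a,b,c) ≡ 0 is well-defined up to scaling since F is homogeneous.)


F(0,8,10) ≡ 5 (mod 11); P is NOT on the curve.

Evaluate F(0, 8, 10) term-by-term (mod 11).
  -X**3 ↦ -1·0·1·1 = 0
  -X**2*Y ↦ -1·0·8·1 = 0
  2*X**2*Z ↦ 2·0·1·10 = 0
  -X*Y*Z ↦ -1·0·8·10 = 0
  -X*Z**2 ↦ -1·0·1·100 = 0
  -3*Y**3 ↦ -3·1·512·1 = -1536
  -2*Y**2*Z ↦ -2·1·64·10 = -1280
  3*Y*Z**2 ↦ 3·1·8·100 = 2400
  -3*Z**3 ↦ -3·1·1·1000 = -3000
Sum: F(0, 8, 10) = (0) + (0) + (0) + (0) + (0) + (-1536) + (-1280) + (2400) + (-3000) = -3416.
Reducing mod 11: -3416 ≡ 5 (mod 11).
Since F(a, b, c) ≡ 5 ≠ 0 (mod 11), P does NOT lie on the curve.


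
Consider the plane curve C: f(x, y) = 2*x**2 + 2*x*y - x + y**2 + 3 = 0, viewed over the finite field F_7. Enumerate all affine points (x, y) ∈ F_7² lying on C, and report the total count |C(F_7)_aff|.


Affine F_7-points: {(0, 2), (0, 5), (1, 1), (1, 4), (2, 1), (2, 2), (6, 4), (6, 5)}; count = 8.

For each of the 49 pairs (x, y) ∈ F_7², evaluate f(x, y) mod 7. Record the zeros.
  x = 0: [0↦3, 1↦4, 2↦0, 3↦5, 4↦5, 5↦0, 6↦4]  zeros at y ∈ {2, 5}
  x = 1: [0↦4, 1↦0, 2↦5, 3↦5, 4↦0, 5↦4, 6↦3]  zeros at y ∈ {1, 4}
  x = 2: [0↦2, 1↦0, 2↦0, 3↦2, 4↦6, 5↦5, 6↦6]  zeros at y ∈ {1, 2}
  x = 3: [0↦4, 1↦4, 2↦6, 3↦3, 4↦2, 5↦3, 6↦6]  zeros at y ∈ ∅
  x = 4: [0↦3, 1↦5, 2↦2, 3↦1, 4↦2, 5↦5, 6↦3]  zeros at y ∈ ∅
  x = 5: [0↦6, 1↦3, 2↦2, 3↦3, 4↦6, 5↦4, 6↦4]  zeros at y ∈ ∅
  x = 6: [0↦6, 1↦5, 2↦6, 3↦2, 4↦0, 5↦0, 6↦2]  zeros at y ∈ {4, 5}
Collecting zeros: affine points = {(0, 2), (0, 5), (1, 1), (1, 4), (2, 1), (2, 2), (6, 4), (6, 5)}.
Total count |C(F_7)_aff| = 8.


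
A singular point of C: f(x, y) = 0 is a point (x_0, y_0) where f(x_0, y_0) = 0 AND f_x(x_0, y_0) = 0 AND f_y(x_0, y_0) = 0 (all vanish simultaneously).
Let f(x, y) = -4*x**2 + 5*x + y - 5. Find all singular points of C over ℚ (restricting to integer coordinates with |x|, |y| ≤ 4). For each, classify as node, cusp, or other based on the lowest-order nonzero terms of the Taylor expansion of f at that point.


No singular points in the scanned grid; C is smooth there.

Compute partial derivatives:
  f_x = 5 - 8*x.
  f_y = 1.
f_y = 1 is a nonzero constant, so f_y never vanishes: no point (x, y) can satisfy f = f_x = f_y = 0. In particular no (x, y) ∈ {−4, ..., 4}² is singular; the curve is smooth.
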